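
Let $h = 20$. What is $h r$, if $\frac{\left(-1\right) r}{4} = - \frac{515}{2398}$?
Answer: $\frac{20600}{1199} \approx 17.181$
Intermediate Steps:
$r = \frac{1030}{1199}$ ($r = - 4 \left(- \frac{515}{2398}\right) = - 4 \left(\left(-515\right) \frac{1}{2398}\right) = \left(-4\right) \left(- \frac{515}{2398}\right) = \frac{1030}{1199} \approx 0.85905$)
$h r = 20 \cdot \frac{1030}{1199} = \frac{20600}{1199}$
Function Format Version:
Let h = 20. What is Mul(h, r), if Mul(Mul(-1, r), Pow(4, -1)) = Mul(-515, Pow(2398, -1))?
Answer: Rational(20600, 1199) ≈ 17.181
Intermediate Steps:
r = Rational(1030, 1199) (r = Mul(-4, Mul(-515, Pow(2398, -1))) = Mul(-4, Mul(-515, Rational(1, 2398))) = Mul(-4, Rational(-515, 2398)) = Rational(1030, 1199) ≈ 0.85905)
Mul(h, r) = Mul(20, Rational(1030, 1199)) = Rational(20600, 1199)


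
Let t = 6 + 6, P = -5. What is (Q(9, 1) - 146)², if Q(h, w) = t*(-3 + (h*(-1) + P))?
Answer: 122500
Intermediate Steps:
t = 12
Q(h, w) = -96 - 12*h (Q(h, w) = 12*(-3 + (h*(-1) - 5)) = 12*(-3 + (-h - 5)) = 12*(-3 + (-5 - h)) = 12*(-8 - h) = -96 - 12*h)
(Q(9, 1) - 146)² = ((-96 - 12*9) - 146)² = ((-96 - 108) - 146)² = (-204 - 146)² = (-350)² = 122500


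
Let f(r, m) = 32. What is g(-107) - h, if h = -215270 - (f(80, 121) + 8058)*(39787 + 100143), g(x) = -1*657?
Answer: 1132248313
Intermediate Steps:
g(x) = -657
h = -1132248970 (h = -215270 - (32 + 8058)*(39787 + 100143) = -215270 - 8090*139930 = -215270 - 1*1132033700 = -215270 - 1132033700 = -1132248970)
g(-107) - h = -657 - 1*(-1132248970) = -657 + 1132248970 = 1132248313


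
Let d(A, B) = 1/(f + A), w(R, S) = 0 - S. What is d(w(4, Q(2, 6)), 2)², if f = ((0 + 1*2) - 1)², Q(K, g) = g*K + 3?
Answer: 1/196 ≈ 0.0051020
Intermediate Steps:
Q(K, g) = 3 + K*g (Q(K, g) = K*g + 3 = 3 + K*g)
f = 1 (f = ((0 + 2) - 1)² = (2 - 1)² = 1² = 1)
w(R, S) = -S
d(A, B) = 1/(1 + A)
d(w(4, Q(2, 6)), 2)² = (1/(1 - (3 + 2*6)))² = (1/(1 - (3 + 12)))² = (1/(1 - 1*15))² = (1/(1 - 15))² = (1/(-14))² = (-1/14)² = 1/196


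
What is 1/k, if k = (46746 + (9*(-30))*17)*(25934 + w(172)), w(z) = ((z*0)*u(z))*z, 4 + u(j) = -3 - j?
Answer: 1/1093273704 ≈ 9.1468e-10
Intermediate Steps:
u(j) = -7 - j (u(j) = -4 + (-3 - j) = -7 - j)
w(z) = 0 (w(z) = ((z*0)*(-7 - z))*z = (0*(-7 - z))*z = 0*z = 0)
k = 1093273704 (k = (46746 + (9*(-30))*17)*(25934 + 0) = (46746 - 270*17)*25934 = (46746 - 4590)*25934 = 42156*25934 = 1093273704)
1/k = 1/1093273704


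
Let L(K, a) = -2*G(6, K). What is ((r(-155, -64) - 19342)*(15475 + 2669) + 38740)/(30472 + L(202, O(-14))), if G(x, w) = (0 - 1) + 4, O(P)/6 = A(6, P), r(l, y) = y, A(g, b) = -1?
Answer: -176031862/15233 ≈ -11556.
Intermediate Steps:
O(P) = -6 (O(P) = 6*(-1) = -6)
G(x, w) = 3 (G(x, w) = -1 + 4 = 3)
L(K, a) = -6 (L(K, a) = -2*3 = -6)
((r(-155, -64) - 19342)*(15475 + 2669) + 38740)/(30472 + L(202, O(-14))) = ((-64 - 19342)*(15475 + 2669) + 38740)/(30472 - 6) = (-19406*18144 + 38740)/30466 = (-352102464 + 38740)*(1/30466) = -352063724*1/30466 = -176031862/15233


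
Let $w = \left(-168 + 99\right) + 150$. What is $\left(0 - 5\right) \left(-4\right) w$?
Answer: $1620$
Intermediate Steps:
$w = 81$ ($w = -69 + 150 = 81$)
$\left(0 - 5\right) \left(-4\right) w = \left(0 - 5\right) \left(-4\right) 81 = \left(-5\right) \left(-4\right) 81 = 20 \cdot 81 = 1620$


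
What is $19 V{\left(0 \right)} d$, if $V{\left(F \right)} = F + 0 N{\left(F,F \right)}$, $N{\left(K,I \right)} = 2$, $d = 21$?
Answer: $0$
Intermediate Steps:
$V{\left(F \right)} = F$ ($V{\left(F \right)} = F + 0 \cdot 2 = F + 0 = F$)
$19 V{\left(0 \right)} d = 19 \cdot 0 \cdot 21 = 0 \cdot 21 = 0$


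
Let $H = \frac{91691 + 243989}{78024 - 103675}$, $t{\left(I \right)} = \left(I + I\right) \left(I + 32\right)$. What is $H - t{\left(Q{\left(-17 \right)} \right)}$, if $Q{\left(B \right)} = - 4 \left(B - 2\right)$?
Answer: $- \frac{421422496}{25651} \approx -16429.0$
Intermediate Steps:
$Q{\left(B \right)} = 8 - 4 B$ ($Q{\left(B \right)} = - 4 \left(-2 + B\right) = 8 - 4 B$)
$t{\left(I \right)} = 2 I \left(32 + I\right)$
$H = - \frac{335680}{25651}$ ($H = \frac{335680}{-25651} = 335680 \left(- \frac{1}{25651}\right) = - \frac{335680}{25651} \approx -13.086$)
$H - t{\left(Q{\left(-17 \right)} \right)} = - \frac{335680}{25651} - 2 \left(8 - -68\right) \left(32 + \left(8 - -68\right)\right) = - \frac{335680}{25651} - 2 \left(8 + 68\right) \left(32 + \left(8 + 68\right)\right) = - \frac{335680}{25651} - 2 \cdot 76 \left(32 + 76\right) = - \frac{335680}{25651} - 2 \cdot 76 \cdot 108 = - \frac{335680}{25651} - 16416 = - \frac{421422496}{25651}$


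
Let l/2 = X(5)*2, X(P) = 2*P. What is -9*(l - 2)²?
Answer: -12996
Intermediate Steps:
l = 40 (l = 2*((2*5)*2) = 2*(10*2) = 2*20 = 40)
-9*(l - 2)² = -9*(40 - 2)² = -9*38² = -9*1444 = -12996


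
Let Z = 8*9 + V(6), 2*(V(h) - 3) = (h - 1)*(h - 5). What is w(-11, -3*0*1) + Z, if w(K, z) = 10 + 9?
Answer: 193/2 ≈ 96.500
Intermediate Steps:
V(h) = 3 + (-1 + h)*(-5 + h)/2 (V(h) = 3 + ((h - 1)*(h - 5))/2 = 3 + ((-1 + h)*(-5 + h))/2 = 3 + (-1 + h)*(-5 + h)/2)
w(K, z) = 19
Z = 155/2 (Z = 8*9 + (11/2 + (1/2)*6**2 - 3*6) = 72 + (11/2 + (1/2)*36 - 18) = 72 + (11/2 + 18 - 18) = 72 + 11/2 = 155/2 ≈ 77.500)
w(-11, -3*0*1) + Z = 19 + 155/2 = 193/2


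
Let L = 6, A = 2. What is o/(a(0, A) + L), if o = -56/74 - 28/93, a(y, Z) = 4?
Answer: -364/3441 ≈ -0.10578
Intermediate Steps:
o = -3640/3441 (o = -56*1/74 - 28*1/93 = -28/37 - 28/93 = -3640/3441 ≈ -1.0578)
o/(a(0, A) + L) = -3640/(3441*(4 + 6)) = -3640/3441/10 = -3640/3441*⅒ = -364/3441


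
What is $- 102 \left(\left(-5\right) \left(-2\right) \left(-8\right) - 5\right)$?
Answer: $8670$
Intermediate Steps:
$- 102 \left(\left(-5\right) \left(-2\right) \left(-8\right) - 5\right) = - 102 \left(10 \left(-8\right) - 5\right) = - 102 \left(-80 - 5\right) = \left(-102\right) \left(-85\right) = 8670$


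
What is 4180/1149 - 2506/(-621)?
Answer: 1825058/237843 ≈ 7.6734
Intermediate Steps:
4180/1149 - 2506/(-621) = 4180*(1/1149) - 2506*(-1/621) = 4180/1149 + 2506/621 = 1825058/237843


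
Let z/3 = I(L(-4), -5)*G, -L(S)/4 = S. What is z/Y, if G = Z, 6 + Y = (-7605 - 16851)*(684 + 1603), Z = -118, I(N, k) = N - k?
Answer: 413/3107271 ≈ 0.00013291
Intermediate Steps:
L(S) = -4*S
Y = -55930878 (Y = -6 + (-7605 - 16851)*(684 + 1603) = -6 - 24456*2287 = -6 - 55930872 = -55930878)
G = -118
z = -7434 (z = 3*((-4*(-4) - 1*(-5))*(-118)) = 3*((16 + 5)*(-118)) = 3*(21*(-118)) = 3*(-2478) = -7434)
z/Y = -7434/(-55930878) = -7434*(-1/55930878) = 413/3107271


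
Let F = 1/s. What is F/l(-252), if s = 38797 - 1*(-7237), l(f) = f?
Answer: -1/11600568 ≈ -8.6203e-8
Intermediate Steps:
s = 46034 (s = 38797 + 7237 = 46034)
F = 1/46034 ≈ 2.1723e-5
F/l(-252) = (1/46034)/(-252) = (1/46034)*(-1/252) = -1/11600568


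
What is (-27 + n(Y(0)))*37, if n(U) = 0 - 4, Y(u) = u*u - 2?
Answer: -1147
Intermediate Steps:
Y(u) = -2 + u² (Y(u) = u² - 2 = -2 + u²)
n(U) = -4
(-27 + n(Y(0)))*37 = (-27 - 4)*37 = -31*37 = -1147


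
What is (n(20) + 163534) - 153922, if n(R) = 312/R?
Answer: 48138/5 ≈ 9627.6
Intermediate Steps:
(n(20) + 163534) - 153922 = (312/20 + 163534) - 153922 = (312*(1/20) + 163534) - 153922 = (78/5 + 163534) - 153922 = 817748/5 - 153922 = 48138/5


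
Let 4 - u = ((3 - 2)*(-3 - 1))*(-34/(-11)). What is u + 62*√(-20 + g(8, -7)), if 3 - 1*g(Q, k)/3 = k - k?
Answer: 180/11 + 62*I*√11 ≈ 16.364 + 205.63*I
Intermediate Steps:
g(Q, k) = 9 (g(Q, k) = 9 - 3*(k - k) = 9 - 3*0 = 9 + 0 = 9)
u = 180/11 (u = 4 - (3 - 2)*(-3 - 1)*(-34/(-11)) = 4 - 1*(-4)*(-34*(-1/11)) = 4 - (-4)*34/11 = 4 - 1*(-136/11) = 4 + 136/11 = 180/11 ≈ 16.364)
u + 62*√(-20 + g(8, -7)) = 180/11 + 62*√(-20 + 9) = 180/11 + 62*√(-11) = 180/11 + 62*(I*√11) = 180/11 + 62*I*√11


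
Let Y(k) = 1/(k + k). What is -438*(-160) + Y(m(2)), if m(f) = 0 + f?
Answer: 280321/4 ≈ 70080.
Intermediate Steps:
m(f) = f
Y(k) = 1/(2*k)
-438*(-160) + Y(m(2)) = -438*(-160) + (½)/2 = 70080 + (½)*(½) = 70080 + ¼ = 280321/4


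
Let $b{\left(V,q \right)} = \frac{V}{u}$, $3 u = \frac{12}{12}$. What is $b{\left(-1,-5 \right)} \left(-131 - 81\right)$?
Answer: $636$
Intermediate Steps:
$u = \frac{1}{3}$ ($u = \frac{12 \cdot \frac{1}{12}}{3} = \frac{1}{3} \cdot 1 = \frac{1}{3} \approx 0.33333$)
$b{\left(V,q \right)} = 3 V$ ($b{\left(V,q \right)} = V \frac{1}{\frac{1}{3}} = V 3 = 3 V$)
$b{\left(-1,-5 \right)} \left(-131 - 81\right) = 3 \left(-1\right) \left(-131 - 81\right) = \left(-3\right) \left(-212\right) = 636$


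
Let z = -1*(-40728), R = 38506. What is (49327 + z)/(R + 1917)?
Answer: 90055/40423 ≈ 2.2278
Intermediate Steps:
z = 40728
(49327 + z)/(R + 1917) = (49327 + 40728)/(38506 + 1917) = 90055/40423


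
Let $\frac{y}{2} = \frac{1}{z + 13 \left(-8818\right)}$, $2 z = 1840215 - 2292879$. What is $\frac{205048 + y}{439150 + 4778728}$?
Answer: $\frac{34957198183}{889559495074} \approx 0.039297$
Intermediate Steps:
$z = -226332$ ($z = \frac{1840215 - 2292879}{2} = \frac{1}{2} \left(-452664\right) = -226332$)
$y = - \frac{1}{170483}$ ($y = \frac{2}{-226332 + 13 \left(-8818\right)} = \frac{2}{-226332 - 114634} = \frac{2}{-340966} = 2 \left(- \frac{1}{340966}\right) = - \frac{1}{170483} \approx -5.8657 \cdot 10^{-6}$)
$\frac{205048 + y}{439150 + 4778728} = \frac{205048 - \frac{1}{170483}}{439150 + 4778728} = \frac{34957198183}{170483 \cdot 5217878} = \frac{34957198183}{170483} \cdot \frac{1}{5217878} = \frac{34957198183}{889559495074}$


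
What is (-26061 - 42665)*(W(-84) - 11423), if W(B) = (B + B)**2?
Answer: -1154665526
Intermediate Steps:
W(B) = 4*B**2 (W(B) = (2*B)**2 = 4*B**2)
(-26061 - 42665)*(W(-84) - 11423) = (-26061 - 42665)*(4*(-84)**2 - 11423) = -68726*(4*7056 - 11423) = -68726*(28224 - 11423) = -68726*16801 = -1154665526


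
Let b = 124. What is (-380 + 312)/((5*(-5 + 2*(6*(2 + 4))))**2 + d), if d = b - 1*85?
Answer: -17/28066 ≈ -0.00060572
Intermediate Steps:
d = 39 (d = 124 - 1*85 = 124 - 85 = 39)
(-380 + 312)/((5*(-5 + 2*(6*(2 + 4))))**2 + d) = (-380 + 312)/((5*(-5 + 2*(6*(2 + 4))))**2 + 39) = -68/((5*(-5 + 2*(6*6)))**2 + 39) = -68/((5*(-5 + 2*36))**2 + 39) = -68/((5*(-5 + 72))**2 + 39) = -68/((5*67)**2 + 39) = -68/(335**2 + 39) = -68/(112225 + 39) = -68/112264 = -68*1/112264 = -17/28066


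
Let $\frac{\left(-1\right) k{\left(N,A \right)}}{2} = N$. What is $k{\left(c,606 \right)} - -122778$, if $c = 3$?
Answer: $122772$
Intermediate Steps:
$k{\left(N,A \right)} = - 2 N$
$k{\left(c,606 \right)} - -122778 = \left(-2\right) 3 - -122778 = -6 + 122778 = 122772$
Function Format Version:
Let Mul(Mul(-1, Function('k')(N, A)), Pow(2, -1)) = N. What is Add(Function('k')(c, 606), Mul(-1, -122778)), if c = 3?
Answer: 122772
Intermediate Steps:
Function('k')(N, A) = Mul(-2, N)
Add(Function('k')(c, 606), Mul(-1, -122778)) = Add(Mul(-2, 3), Mul(-1, -122778)) = Add(-6, 122778) = 122772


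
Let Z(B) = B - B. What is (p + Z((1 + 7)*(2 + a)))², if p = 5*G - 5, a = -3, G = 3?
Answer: 100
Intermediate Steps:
p = 10 (p = 5*3 - 5 = 15 - 5 = 10)
Z(B) = 0
(p + Z((1 + 7)*(2 + a)))² = (10 + 0)² = 10² = 100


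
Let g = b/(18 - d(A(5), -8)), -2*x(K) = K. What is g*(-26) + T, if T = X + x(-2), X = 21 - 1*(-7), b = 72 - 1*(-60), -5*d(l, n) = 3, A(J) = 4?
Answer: -4821/31 ≈ -155.52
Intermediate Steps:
d(l, n) = -⅗ (d(l, n) = -⅕*3 = -⅗)
b = 132 (b = 72 + 60 = 132)
x(K) = -K/2
X = 28 (X = 21 + 7 = 28)
T = 29 (T = 28 - ½*(-2) = 28 + 1 = 29)
g = 220/31 (g = 132/(18 - 1*(-⅗)) = 132/(18 + ⅗) = 132/(93/5) = 132*(5/93) = 220/31 ≈ 7.0968)
g*(-26) + T = (220/31)*(-26) + 29 = -5720/31 + 29 = -4821/31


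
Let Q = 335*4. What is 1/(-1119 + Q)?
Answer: 1/221 ≈ 0.0045249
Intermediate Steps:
Q = 1340
1/(-1119 + Q) = 1/(-1119 + 1340) = 1/221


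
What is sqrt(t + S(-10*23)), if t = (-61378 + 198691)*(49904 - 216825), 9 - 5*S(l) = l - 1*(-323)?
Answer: I*sqrt(573010582245)/5 ≈ 1.514e+5*I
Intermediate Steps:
S(l) = -314/5 - l/5 (S(l) = 9/5 - (l - 1*(-323))/5 = 9/5 - (l + 323)/5 = 9/5 - (323 + l)/5 = 9/5 + (-323/5 - l/5) = -314/5 - l/5)
t = -22920423273 (t = 137313*(-166921) = -22920423273)
sqrt(t + S(-10*23)) = sqrt(-22920423273 + (-314/5 - (-2)*23)) = sqrt(-22920423273 + (-314/5 - 1/5*(-230))) = sqrt(-22920423273 + (-314/5 + 46)) = sqrt(-22920423273 - 84/5) = sqrt(-114602116449/5) = I*sqrt(573010582245)/5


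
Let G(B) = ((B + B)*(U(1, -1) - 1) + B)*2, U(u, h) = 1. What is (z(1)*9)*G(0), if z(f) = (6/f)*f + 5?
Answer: 0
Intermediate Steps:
z(f) = 11 (z(f) = 6 + 5 = 11)
G(B) = 2*B (G(B) = ((B + B)*(1 - 1) + B)*2 = ((2*B)*0 + B)*2 = (0 + B)*2 = B*2 = 2*B)
(z(1)*9)*G(0) = (11*9)*(2*0) = 99*0 = 0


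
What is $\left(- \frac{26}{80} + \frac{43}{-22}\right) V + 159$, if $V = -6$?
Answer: $\frac{37989}{220} \approx 172.68$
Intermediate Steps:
$\left(- \frac{26}{80} + \frac{43}{-22}\right) V + 159 = \left(- \frac{26}{80} + \frac{43}{-22}\right) \left(-6\right) + 159 = \left(\left(-26\right) \frac{1}{80} + 43 \left(- \frac{1}{22}\right)\right) \left(-6\right) + 159 = \left(- \frac{13}{40} - \frac{43}{22}\right) \left(-6\right) + 159 = \left(- \frac{1003}{440}\right) \left(-6\right) + 159 = \frac{3009}{220} + 159 = \frac{37989}{220}$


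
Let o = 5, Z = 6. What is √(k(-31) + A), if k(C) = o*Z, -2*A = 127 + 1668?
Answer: I*√3470/2 ≈ 29.453*I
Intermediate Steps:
A = -1795/2 (A = -(127 + 1668)/2 = -½*1795 = -1795/2 ≈ -897.50)
k(C) = 30 (k(C) = 5*6 = 30)
√(k(-31) + A) = √(30 - 1795/2) = √(-1735/2) = I*√3470/2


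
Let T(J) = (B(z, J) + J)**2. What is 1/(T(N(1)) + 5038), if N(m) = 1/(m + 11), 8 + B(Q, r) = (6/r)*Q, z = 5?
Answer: 144/18576097 ≈ 7.7519e-6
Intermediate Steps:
B(Q, r) = -8 + 6*Q/r (B(Q, r) = -8 + (6/r)*Q = -8 + 6*Q/r)
N(m) = 1/(11 + m)
T(J) = (-8 + J + 30/J)**2 (T(J) = ((-8 + 6*5/J) + J)**2 = ((-8 + 30/J) + J)**2 = (-8 + J + 30/J)**2)
1/(T(N(1)) + 5038) = 1/((30 + (-8 + 1/(11 + 1))/(11 + 1))**2/(1/(11 + 1))**2 + 5038) = 1/((30 + (-8 + 1/12)/12)**2/(1/12)**2 + 5038) = 1/((30 + (-8 + 1/12)/12)**2/12**(-2) + 5038) = 1/(144*(30 + (1/12)*(-95/12))**2 + 5038) = 1/(144*(30 - 95/144)**2 + 5038) = 1/(144*(4225/144)**2 + 5038) = 1/(144*(17850625/20736) + 5038) = 1/(17850625/144 + 5038) = 1/(18576097/144) = 144/18576097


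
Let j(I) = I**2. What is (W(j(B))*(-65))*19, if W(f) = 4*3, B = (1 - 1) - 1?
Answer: -14820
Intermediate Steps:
B = -1 (B = 0 - 1 = -1)
W(f) = 12
(W(j(B))*(-65))*19 = (12*(-65))*19 = -780*19 = -14820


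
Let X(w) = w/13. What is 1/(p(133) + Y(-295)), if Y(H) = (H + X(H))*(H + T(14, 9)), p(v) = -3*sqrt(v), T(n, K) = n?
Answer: 2155270/192404239801 + 507*sqrt(133)/1346829678607 ≈ 1.1206e-5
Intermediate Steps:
X(w) = w/13 (X(w) = w*(1/13) = w/13)
Y(H) = 14*H*(14 + H)/13 (Y(H) = (H + H/13)*(H + 14) = (14*H/13)*(14 + H) = 14*H*(14 + H)/13)
1/(p(133) + Y(-295)) = 1/(-3*sqrt(133) + (14/13)*(-295)*(14 - 295)) = 1/(-3*sqrt(133) + (14/13)*(-295)*(-281)) = 1/(-3*sqrt(133) + 1160530/13) = 1/(1160530/13 - 3*sqrt(133))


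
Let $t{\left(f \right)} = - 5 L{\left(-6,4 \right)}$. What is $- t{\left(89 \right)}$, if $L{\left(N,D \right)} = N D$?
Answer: $-120$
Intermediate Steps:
$L{\left(N,D \right)} = D N$
$t{\left(f \right)} = 120$ ($t{\left(f \right)} = - 5 \cdot 4 \left(-6\right) = \left(-5\right) \left(-24\right) = 120$)
$- t{\left(89 \right)} = \left(-1\right) 120 = -120$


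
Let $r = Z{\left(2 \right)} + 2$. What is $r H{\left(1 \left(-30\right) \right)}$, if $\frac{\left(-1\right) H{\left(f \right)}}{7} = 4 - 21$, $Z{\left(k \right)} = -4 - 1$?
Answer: $-357$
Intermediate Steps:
$Z{\left(k \right)} = -5$
$H{\left(f \right)} = 119$ ($H{\left(f \right)} = - 7 \left(4 - 21\right) = \left(-7\right) \left(-17\right) = 119$)
$r = -3$ ($r = -5 + 2 = -3$)
$r H{\left(1 \left(-30\right) \right)} = \left(-3\right) 119 = -357$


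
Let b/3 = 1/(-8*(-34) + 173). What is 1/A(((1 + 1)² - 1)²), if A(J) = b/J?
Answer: 1335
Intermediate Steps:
b = 3/445 (b = 3/(-8*(-34) + 173) = 3/(272 + 173) = 3/445 ≈ 0.0067416)
A(J) = 3/(445*J)
1/A(((1 + 1)² - 1)²) = 1/(3/(445*(((1 + 1)² - 1)²))) = 1/(3/(445*((2² - 1)²))) = 1/(3/(445*((4 - 1)²))) = 1/(3/(445*(3²))) = 1/((3/445)/9) = 1/((3/445)*(⅑)) = 1/(1/1335) = 1335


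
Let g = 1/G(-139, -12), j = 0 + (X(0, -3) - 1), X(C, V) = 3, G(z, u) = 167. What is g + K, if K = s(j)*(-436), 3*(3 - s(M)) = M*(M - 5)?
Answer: -364059/167 ≈ -2180.0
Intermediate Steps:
j = 2 (j = 0 + (3 - 1) = 0 + 2 = 2)
s(M) = 3 - M*(-5 + M)/3 (s(M) = 3 - M*(M - 5)/3 = 3 - M*(-5 + M)/3)
g = 1/167 ≈ 0.0059880
K = -2180 (K = (3 - 1/3*2**2 + (5/3)*2)*(-436) = (3 - 1/3*4 + 10/3)*(-436) = (3 - 4/3 + 10/3)*(-436) = 5*(-436) = -2180)
g + K = 1/167 - 2180 = -364059/167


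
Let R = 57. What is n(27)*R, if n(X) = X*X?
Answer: 41553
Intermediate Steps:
n(X) = X**2
n(27)*R = 27**2*57 = 729*57 = 41553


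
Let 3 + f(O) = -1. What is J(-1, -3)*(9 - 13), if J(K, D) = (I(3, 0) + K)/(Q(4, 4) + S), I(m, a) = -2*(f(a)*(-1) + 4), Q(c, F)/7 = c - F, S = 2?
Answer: 34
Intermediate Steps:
f(O) = -4 (f(O) = -3 - 1 = -4)
Q(c, F) = -7*F + 7*c (Q(c, F) = 7*(c - F) = -7*F + 7*c)
I(m, a) = -16 (I(m, a) = -2*(-4*(-1) + 4) = -2*(4 + 4) = -2*8 = -16)
J(K, D) = -8 + K/2 (J(K, D) = (-16 + K)/((-7*4 + 7*4) + 2) = (-16 + K)/((-28 + 28) + 2) = (-16 + K)/(0 + 2) = (-16 + K)/2 = (-16 + K)*(½) = -8 + K/2)
J(-1, -3)*(9 - 13) = (-8 + (½)*(-1))*(9 - 13) = (-8 - ½)*(-4) = -17/2*(-4) = 34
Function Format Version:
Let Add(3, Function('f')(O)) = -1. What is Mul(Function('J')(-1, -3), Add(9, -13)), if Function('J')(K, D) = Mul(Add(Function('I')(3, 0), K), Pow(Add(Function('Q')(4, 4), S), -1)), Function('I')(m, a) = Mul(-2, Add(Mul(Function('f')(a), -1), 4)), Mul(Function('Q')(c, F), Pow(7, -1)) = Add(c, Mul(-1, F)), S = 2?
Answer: 34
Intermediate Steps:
Function('f')(O) = -4 (Function('f')(O) = Add(-3, -1) = -4)
Function('Q')(c, F) = Add(Mul(-7, F), Mul(7, c)) (Function('Q')(c, F) = Mul(7, Add(c, Mul(-1, F))) = Add(Mul(-7, F), Mul(7, c)))
Function('I')(m, a) = -16 (Function('I')(m, a) = Mul(-2, Add(Mul(-4, -1), 4)) = Mul(-2, Add(4, 4)) = Mul(-2, 8) = -16)
Function('J')(K, D) = Add(-8, Mul(Rational(1, 2), K)) (Function('J')(K, D) = Mul(Add(-16, K), Pow(Add(Add(Mul(-7, 4), Mul(7, 4)), 2), -1)) = Mul(Add(-16, K), Pow(Add(Add(-28, 28), 2), -1)) = Mul(Add(-16, K), Pow(Add(0, 2), -1)) = Mul(Add(-16, K), Pow(2, -1)) = Mul(Add(-16, K), Rational(1, 2)) = Add(-8, Mul(Rational(1, 2), K)))
Mul(Function('J')(-1, -3), Add(9, -13)) = Mul(Add(-8, Mul(Rational(1, 2), -1)), Add(9, -13)) = Mul(Add(-8, Rational(-1, 2)), -4) = Mul(Rational(-17, 2), -4) = 34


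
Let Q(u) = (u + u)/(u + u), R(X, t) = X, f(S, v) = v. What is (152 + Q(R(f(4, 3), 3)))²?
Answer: 23409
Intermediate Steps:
Q(u) = 1 (Q(u) = (2*u)/((2*u)) = (2*u)*(1/(2*u)) = 1)
(152 + Q(R(f(4, 3), 3)))² = (152 + 1)² = 153² = 23409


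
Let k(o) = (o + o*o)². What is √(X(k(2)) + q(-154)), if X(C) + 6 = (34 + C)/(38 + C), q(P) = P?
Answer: I*√217745/37 ≈ 12.612*I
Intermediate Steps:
k(o) = (o + o²)²
X(C) = -6 + (34 + C)/(38 + C)
√(X(k(2)) + q(-154)) = √((-194 - 5*2²*(1 + 2)²)/(38 + 2²*(1 + 2)²) - 154) = √((-194 - 20*3²)/(38 + 4*3²) - 154) = √((-194 - 20*9)/(38 + 4*9) - 154) = √((-194 - 5*36)/(38 + 36) - 154) = √((-194 - 180)/74 - 154) = √((1/74)*(-374) - 154) = √(-187/37 - 154) = √(-5885/37) = I*√217745/37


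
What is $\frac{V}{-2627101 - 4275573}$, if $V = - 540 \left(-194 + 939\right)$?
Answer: $\frac{201150}{3451337} \approx 0.058282$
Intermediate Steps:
$V = -402300$ ($V = \left(-540\right) 745 = -402300$)
$\frac{V}{-2627101 - 4275573} = - \frac{402300}{-2627101 - 4275573} = - \frac{402300}{-6902674} = \left(-402300\right) \left(- \frac{1}{6902674}\right) = \frac{201150}{3451337}$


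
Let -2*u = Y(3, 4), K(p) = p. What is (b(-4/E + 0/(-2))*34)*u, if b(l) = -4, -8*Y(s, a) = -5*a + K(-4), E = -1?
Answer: 204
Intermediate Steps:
Y(s, a) = 1/2 + 5*a/8 (Y(s, a) = -(-5*a - 4)/8 = -(-4 - 5*a)/8 = 1/2 + 5*a/8)
u = -3/2 (u = -(1/2 + (5/8)*4)/2 = -(1/2 + 5/2)/2 = -1/2*3 = -3/2 ≈ -1.5000)
(b(-4/E + 0/(-2))*34)*u = -4*34*(-3/2) = -136*(-3/2) = 204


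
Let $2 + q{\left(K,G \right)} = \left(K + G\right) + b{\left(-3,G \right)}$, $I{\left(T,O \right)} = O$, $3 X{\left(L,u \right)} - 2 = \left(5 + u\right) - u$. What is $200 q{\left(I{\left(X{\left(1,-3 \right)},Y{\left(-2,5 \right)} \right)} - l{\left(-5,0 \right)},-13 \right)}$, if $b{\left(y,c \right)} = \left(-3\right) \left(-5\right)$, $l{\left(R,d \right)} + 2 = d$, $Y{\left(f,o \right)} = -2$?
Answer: $0$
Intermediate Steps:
$X{\left(L,u \right)} = \frac{7}{3}$ ($X{\left(L,u \right)} = \frac{2}{3} + \frac{\left(5 + u\right) - u}{3} = \frac{2}{3} + \frac{1}{3} \cdot 5 = \frac{2}{3} + \frac{5}{3} = \frac{7}{3}$)
$l{\left(R,d \right)} = -2 + d$
$b{\left(y,c \right)} = 15$
$q{\left(K,G \right)} = 13 + G + K$ ($q{\left(K,G \right)} = -2 + \left(\left(K + G\right) + 15\right) = -2 + \left(\left(G + K\right) + 15\right) = -2 + \left(15 + G + K\right) = 13 + G + K$)
$200 q{\left(I{\left(X{\left(1,-3 \right)},Y{\left(-2,5 \right)} \right)} - l{\left(-5,0 \right)},-13 \right)} = 200 \left(13 - 13 - 0\right) = 200 \left(13 - 13 + \left(-2 + 2\right)\right) = 200 \left(13 - 13 + 0\right) = 200 \cdot 0 = 0$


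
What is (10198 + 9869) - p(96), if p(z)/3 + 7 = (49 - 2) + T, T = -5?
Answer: 19962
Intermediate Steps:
p(z) = 105 (p(z) = -21 + 3*((49 - 2) - 5) = -21 + 3*(47 - 5) = -21 + 3*42 = -21 + 126 = 105)
(10198 + 9869) - p(96) = (10198 + 9869) - 1*105 = 20067 - 105 = 19962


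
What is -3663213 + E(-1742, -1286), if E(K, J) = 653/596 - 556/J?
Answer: -1403845205997/383228 ≈ -3.6632e+6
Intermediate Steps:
E(K, J) = 653/596 - 556/J (E(K, J) = 653*(1/596) - 556/J = 653/596 - 556/J)
-3663213 + E(-1742, -1286) = -3663213 + (653/596 - 556/(-1286)) = -3663213 + (653/596 - 556*(-1/1286)) = -3663213 + (653/596 + 278/643) = -3663213 + 585567/383228 = -1403845205997/383228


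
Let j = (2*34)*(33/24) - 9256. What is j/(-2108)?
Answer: 18325/4216 ≈ 4.3465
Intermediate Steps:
j = -18325/2 (j = 68*(33*(1/24)) - 9256 = 68*(11/8) - 9256 = 187/2 - 9256 = -18325/2 ≈ -9162.5)
j/(-2108) = -18325/2/(-2108) = -18325/2*(-1/2108) = 18325/4216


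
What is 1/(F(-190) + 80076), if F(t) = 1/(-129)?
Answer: 129/10329803 ≈ 1.2488e-5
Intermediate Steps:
F(t) = -1/129
1/(F(-190) + 80076) = 1/(-1/129 + 80076) = 1/(10329803/129) = 129/10329803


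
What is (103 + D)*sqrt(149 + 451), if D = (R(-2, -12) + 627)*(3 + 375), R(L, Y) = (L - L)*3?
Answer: 2371090*sqrt(6) ≈ 5.8080e+6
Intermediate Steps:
R(L, Y) = 0 (R(L, Y) = 0*3 = 0)
D = 237006 (D = (0 + 627)*(3 + 375) = 627*378 = 237006)
(103 + D)*sqrt(149 + 451) = (103 + 237006)*sqrt(149 + 451) = 237109*sqrt(600) = 237109*(10*sqrt(6)) = 2371090*sqrt(6)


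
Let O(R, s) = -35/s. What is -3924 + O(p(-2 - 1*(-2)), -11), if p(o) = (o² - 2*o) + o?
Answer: -43129/11 ≈ -3920.8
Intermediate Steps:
p(o) = o² - o
-3924 + O(p(-2 - 1*(-2)), -11) = -3924 - 35/(-11) = -3924 - 35*(-1/11) = -3924 + 35/11 = -43129/11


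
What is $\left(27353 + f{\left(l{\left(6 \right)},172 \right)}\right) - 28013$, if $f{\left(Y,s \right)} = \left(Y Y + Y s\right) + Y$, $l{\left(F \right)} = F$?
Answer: $414$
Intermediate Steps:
$f{\left(Y,s \right)} = Y + Y^{2} + Y s$ ($f{\left(Y,s \right)} = \left(Y^{2} + Y s\right) + Y = Y + Y^{2} + Y s$)
$\left(27353 + f{\left(l{\left(6 \right)},172 \right)}\right) - 28013 = \left(27353 + 6 \left(1 + 6 + 172\right)\right) - 28013 = \left(27353 + 6 \cdot 179\right) - 28013 = \left(27353 + 1074\right) - 28013 = 28427 - 28013 = 414$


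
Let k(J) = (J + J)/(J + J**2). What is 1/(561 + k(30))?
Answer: 31/17393 ≈ 0.0017823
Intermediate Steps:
k(J) = 2*J/(J + J**2) (k(J) = (2*J)/(J + J**2) = 2*J/(J + J**2))
1/(561 + k(30)) = 1/(561 + 2/(1 + 30)) = 1/(561 + 2/31) = 1/(17393/31) = 31/17393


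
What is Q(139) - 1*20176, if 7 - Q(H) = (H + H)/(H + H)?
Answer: -20170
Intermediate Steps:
Q(H) = 6 (Q(H) = 7 - (H + H)/(H + H) = 7 - 2*H/(2*H) = 7 - 2*H*1/(2*H) = 7 - 1*1 = 7 - 1 = 6)
Q(139) - 1*20176 = 6 - 1*20176 = 6 - 20176 = -20170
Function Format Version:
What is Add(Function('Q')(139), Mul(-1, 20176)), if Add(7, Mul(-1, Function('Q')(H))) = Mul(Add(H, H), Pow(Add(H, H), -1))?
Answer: -20170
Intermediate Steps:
Function('Q')(H) = 6 (Function('Q')(H) = Add(7, Mul(-1, Mul(Add(H, H), Pow(Add(H, H), -1)))) = Add(7, Mul(-1, Mul(Mul(2, H), Pow(Mul(2, H), -1)))) = Add(7, Mul(-1, Mul(Mul(2, H), Mul(Rational(1, 2), Pow(H, -1))))) = Add(7, Mul(-1, 1)) = Add(7, -1) = 6)
Add(Function('Q')(139), Mul(-1, 20176)) = Add(6, Mul(-1, 20176)) = Add(6, -20176) = -20170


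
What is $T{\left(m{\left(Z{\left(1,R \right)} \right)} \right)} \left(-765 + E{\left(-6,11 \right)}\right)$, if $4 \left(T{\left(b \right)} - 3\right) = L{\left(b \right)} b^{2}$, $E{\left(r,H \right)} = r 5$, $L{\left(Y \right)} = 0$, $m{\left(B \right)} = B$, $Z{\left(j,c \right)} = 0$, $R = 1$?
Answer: $-2385$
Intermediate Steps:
$E{\left(r,H \right)} = 5 r$
$T{\left(b \right)} = 3$ ($T{\left(b \right)} = 3 + \frac{0 b^{2}}{4} = 3 + \frac{1}{4} \cdot 0 = 3 + 0 = 3$)
$T{\left(m{\left(Z{\left(1,R \right)} \right)} \right)} \left(-765 + E{\left(-6,11 \right)}\right) = 3 \left(-765 + 5 \left(-6\right)\right) = 3 \left(-765 - 30\right) = 3 \left(-795\right) = -2385$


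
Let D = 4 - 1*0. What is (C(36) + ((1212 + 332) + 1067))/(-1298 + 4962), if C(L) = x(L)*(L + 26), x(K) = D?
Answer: 2859/3664 ≈ 0.78029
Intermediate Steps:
D = 4 (D = 4 + 0 = 4)
x(K) = 4
C(L) = 104 + 4*L (C(L) = 4*(L + 26) = 4*(26 + L) = 104 + 4*L)
(C(36) + ((1212 + 332) + 1067))/(-1298 + 4962) = ((104 + 4*36) + ((1212 + 332) + 1067))/(-1298 + 4962) = ((104 + 144) + (1544 + 1067))/3664 = (248 + 2611)*(1/3664) = 2859*(1/3664) = 2859/3664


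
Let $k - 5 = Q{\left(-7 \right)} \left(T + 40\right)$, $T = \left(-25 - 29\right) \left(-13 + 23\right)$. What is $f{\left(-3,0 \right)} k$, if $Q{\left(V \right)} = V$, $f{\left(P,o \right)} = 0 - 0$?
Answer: $0$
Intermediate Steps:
$f{\left(P,o \right)} = 0$ ($f{\left(P,o \right)} = 0 + 0 = 0$)
$T = -540$ ($T = \left(-54\right) 10 = -540$)
$k = 3505$ ($k = 5 - 7 \left(-540 + 40\right) = 5 - -3500 = 5 + 3500 = 3505$)
$f{\left(-3,0 \right)} k = 0 \cdot 3505 = 0$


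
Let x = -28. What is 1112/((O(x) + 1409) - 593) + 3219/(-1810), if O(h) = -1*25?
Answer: -533509/1431710 ≈ -0.37264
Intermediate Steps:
O(h) = -25
1112/((O(x) + 1409) - 593) + 3219/(-1810) = 1112/((-25 + 1409) - 593) + 3219/(-1810) = 1112/(1384 - 593) + 3219*(-1/1810) = 1112/791 - 3219/1810 = -533509/1431710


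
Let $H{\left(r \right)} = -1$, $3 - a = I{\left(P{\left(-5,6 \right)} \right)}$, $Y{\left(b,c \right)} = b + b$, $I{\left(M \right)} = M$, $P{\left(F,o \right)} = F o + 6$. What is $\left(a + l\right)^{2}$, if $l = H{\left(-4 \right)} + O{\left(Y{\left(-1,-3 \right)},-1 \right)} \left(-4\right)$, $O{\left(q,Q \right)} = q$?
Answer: $1156$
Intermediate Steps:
$P{\left(F,o \right)} = 6 + F o$
$Y{\left(b,c \right)} = 2 b$
$a = 27$ ($a = 3 - \left(6 - 30\right) = 3 - -24 = 3 + 24 = 27$)
$l = 7$ ($l = -1 + 2 \left(-1\right) \left(-4\right) = -1 - -8 = -1 + 8 = 7$)
$\left(a + l\right)^{2} = \left(27 + 7\right)^{2} = 34^{2} = 1156$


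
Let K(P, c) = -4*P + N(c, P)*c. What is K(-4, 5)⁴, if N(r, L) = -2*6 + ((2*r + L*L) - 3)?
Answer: 25411681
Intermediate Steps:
N(r, L) = -15 + L² + 2*r (N(r, L) = -12 + ((2*r + L²) - 3) = -12 + ((L² + 2*r) - 3) = -12 + (-3 + L² + 2*r) = -15 + L² + 2*r)
K(P, c) = -4*P + c*(-15 + P² + 2*c) (K(P, c) = -4*P + (-15 + P² + 2*c)*c = -4*P + c*(-15 + P² + 2*c))
K(-4, 5)⁴ = (-4*(-4) + 5*(-15 + (-4)² + 2*5))⁴ = (16 + 5*(-15 + 16 + 10))⁴ = (16 + 5*11)⁴ = (16 + 55)⁴ = 71⁴ = 25411681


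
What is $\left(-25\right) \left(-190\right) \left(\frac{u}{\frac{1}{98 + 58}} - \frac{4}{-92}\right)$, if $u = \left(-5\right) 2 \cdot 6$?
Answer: $- \frac{1022575250}{23} \approx -4.446 \cdot 10^{7}$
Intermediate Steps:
$u = -60$ ($u = \left(-10\right) 6 = -60$)
$\left(-25\right) \left(-190\right) \left(\frac{u}{\frac{1}{98 + 58}} - \frac{4}{-92}\right) = \left(-25\right) \left(-190\right) \left(- \frac{60}{\frac{1}{98 + 58}} - \frac{4}{-92}\right) = 4750 \left(- \frac{60}{\frac{1}{156}} - - \frac{1}{23}\right) = 4750 \left(- 60 \frac{1}{\frac{1}{156}} + \frac{1}{23}\right) = 4750 \left(\left(-60\right) 156 + \frac{1}{23}\right) = 4750 \left(-9360 + \frac{1}{23}\right) = 4750 \left(- \frac{215279}{23}\right) = - \frac{1022575250}{23}$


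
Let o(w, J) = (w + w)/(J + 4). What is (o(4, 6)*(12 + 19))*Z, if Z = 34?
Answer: 4216/5 ≈ 843.20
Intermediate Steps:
o(w, J) = 2*w/(4 + J) (o(w, J) = (2*w)/(4 + J) = 2*w/(4 + J))
(o(4, 6)*(12 + 19))*Z = ((2*4/(4 + 6))*(12 + 19))*34 = ((2*4/10)*31)*34 = ((2*4*(1/10))*31)*34 = ((4/5)*31)*34 = (124/5)*34 = 4216/5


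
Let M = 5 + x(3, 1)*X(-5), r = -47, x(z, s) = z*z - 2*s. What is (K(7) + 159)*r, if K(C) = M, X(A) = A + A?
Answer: -4418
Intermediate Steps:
x(z, s) = z² - 2*s
X(A) = 2*A
M = -65 (M = 5 + (3² - 2*1)*(2*(-5)) = 5 + (9 - 2)*(-10) = 5 + 7*(-10) = 5 - 70 = -65)
K(C) = -65
(K(7) + 159)*r = (-65 + 159)*(-47) = 94*(-47) = -4418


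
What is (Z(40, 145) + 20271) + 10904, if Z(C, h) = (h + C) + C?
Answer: 31400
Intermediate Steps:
Z(C, h) = h + 2*C (Z(C, h) = (C + h) + C = h + 2*C)
(Z(40, 145) + 20271) + 10904 = ((145 + 2*40) + 20271) + 10904 = ((145 + 80) + 20271) + 10904 = (225 + 20271) + 10904 = 20496 + 10904 = 31400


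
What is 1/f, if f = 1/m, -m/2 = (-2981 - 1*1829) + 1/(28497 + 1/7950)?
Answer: 2179422056720/226551151 ≈ 9620.0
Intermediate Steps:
m = 2179422056720/226551151 (m = -2*((-2981 - 1*1829) + 1/(28497 + 1/7950)) = -2*((-2981 - 1829) + 1/(28497 + 1/7950)) = -2*(-4810 + 1/(226551151/7950)) = -2*(-4810 + 7950/226551151) = -2*(-1089711028360/226551151) = 2179422056720/226551151 ≈ 9620.0)
f = 226551151/2179422056720 (f = 1/(2179422056720/226551151) = 226551151/2179422056720 ≈ 0.00010395)
1/f = 1/(226551151/2179422056720) = 2179422056720/226551151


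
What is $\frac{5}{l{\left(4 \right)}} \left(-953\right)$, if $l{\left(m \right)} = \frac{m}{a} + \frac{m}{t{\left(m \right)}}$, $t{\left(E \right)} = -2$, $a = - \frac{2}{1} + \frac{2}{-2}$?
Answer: $\frac{2859}{2} \approx 1429.5$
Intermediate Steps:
$a = -3$ ($a = \left(-2\right) 1 + 2 \left(- \frac{1}{2}\right) = -2 - 1 = -3$)
$l{\left(m \right)} = - \frac{5 m}{6}$ ($l{\left(m \right)} = \frac{m}{-3} + \frac{m}{-2} = m \left(- \frac{1}{3}\right) + m \left(- \frac{1}{2}\right) = - \frac{m}{3} - \frac{m}{2} = - \frac{5 m}{6}$)
$\frac{5}{l{\left(4 \right)}} \left(-953\right) = \frac{5}{\left(- \frac{5}{6}\right) 4} \left(-953\right) = \frac{5}{- \frac{10}{3}} \left(-953\right) = 5 \left(- \frac{3}{10}\right) \left(-953\right) = \left(- \frac{3}{2}\right) \left(-953\right) = \frac{2859}{2}$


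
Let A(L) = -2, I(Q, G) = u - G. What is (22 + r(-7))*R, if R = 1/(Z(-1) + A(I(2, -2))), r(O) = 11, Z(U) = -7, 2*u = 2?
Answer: -11/3 ≈ -3.6667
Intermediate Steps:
u = 1 (u = (½)*2 = 1)
I(Q, G) = 1 - G
R = -⅑ (R = 1/(-7 - 2) = 1/(-9) = -⅑ ≈ -0.11111)
(22 + r(-7))*R = (22 + 11)*(-⅑) = 33*(-⅑) = -11/3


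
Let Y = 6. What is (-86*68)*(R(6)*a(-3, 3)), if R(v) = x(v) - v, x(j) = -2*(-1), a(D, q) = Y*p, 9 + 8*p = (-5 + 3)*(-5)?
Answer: 17544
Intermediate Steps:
p = ⅛ (p = -9/8 + ((-5 + 3)*(-5))/8 = -9/8 + (-2*(-5))/8 = -9/8 + (⅛)*10 = -9/8 + 5/4 = ⅛ ≈ 0.12500)
a(D, q) = ¾ (a(D, q) = 6*(⅛) = ¾)
x(j) = 2
R(v) = 2 - v
(-86*68)*(R(6)*a(-3, 3)) = (-86*68)*((2 - 1*6)*(¾)) = -5848*(2 - 6)*3/4 = -(-23392)*3/4 = -5848*(-3) = 17544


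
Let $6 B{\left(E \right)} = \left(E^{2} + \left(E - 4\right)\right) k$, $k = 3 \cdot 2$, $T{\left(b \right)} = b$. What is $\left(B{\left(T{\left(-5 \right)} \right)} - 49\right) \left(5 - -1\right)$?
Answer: $-198$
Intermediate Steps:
$k = 6$
$B{\left(E \right)} = -4 + E + E^{2}$ ($B{\left(E \right)} = \frac{\left(E^{2} + \left(E - 4\right)\right) 6}{6} = \frac{\left(E^{2} + \left(-4 + E\right)\right) 6}{6} = \frac{\left(-4 + E + E^{2}\right) 6}{6} = \frac{-24 + 6 E + 6 E^{2}}{6} = -4 + E + E^{2}$)
$\left(B{\left(T{\left(-5 \right)} \right)} - 49\right) \left(5 - -1\right) = \left(\left(-4 - 5 + \left(-5\right)^{2}\right) - 49\right) \left(5 - -1\right) = \left(\left(-4 - 5 + 25\right) - 49\right) \left(5 + 1\right) = \left(16 - 49\right) 6 = \left(-33\right) 6 = -198$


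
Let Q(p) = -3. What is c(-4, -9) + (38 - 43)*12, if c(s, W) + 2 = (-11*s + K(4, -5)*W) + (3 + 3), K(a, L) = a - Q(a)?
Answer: -75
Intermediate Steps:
K(a, L) = 3 + a (K(a, L) = a - 1*(-3) = a + 3 = 3 + a)
c(s, W) = 4 - 11*s + 7*W (c(s, W) = -2 + ((-11*s + (3 + 4)*W) + (3 + 3)) = -2 + ((-11*s + 7*W) + 6) = -2 + (6 - 11*s + 7*W) = 4 - 11*s + 7*W)
c(-4, -9) + (38 - 43)*12 = (4 - 11*(-4) + 7*(-9)) + (38 - 43)*12 = (4 + 44 - 63) - 5*12 = -15 - 60 = -75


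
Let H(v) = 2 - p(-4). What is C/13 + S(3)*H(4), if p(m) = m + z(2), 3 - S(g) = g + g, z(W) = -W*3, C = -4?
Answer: -472/13 ≈ -36.308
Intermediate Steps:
z(W) = -3*W
S(g) = 3 - 2*g (S(g) = 3 - (g + g) = 3 - 2*g)
p(m) = -6 + m (p(m) = m - 3*2 = m - 6 = -6 + m)
H(v) = 12 (H(v) = 2 - (-6 - 4) = 2 - 1*(-10) = 2 + 10 = 12)
C/13 + S(3)*H(4) = -4/13 + (3 - 2*3)*12 = -4*1/13 + (3 - 6)*12 = -4/13 - 3*12 = -4/13 - 36 = -472/13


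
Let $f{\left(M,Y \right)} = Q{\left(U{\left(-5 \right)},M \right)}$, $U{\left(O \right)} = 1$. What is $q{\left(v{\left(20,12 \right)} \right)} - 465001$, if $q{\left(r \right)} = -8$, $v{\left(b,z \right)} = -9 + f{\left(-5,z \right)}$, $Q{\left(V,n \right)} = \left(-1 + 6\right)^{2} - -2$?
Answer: $-465009$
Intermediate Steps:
$Q{\left(V,n \right)} = 27$ ($Q{\left(V,n \right)} = 5^{2} + 2 = 25 + 2 = 27$)
$f{\left(M,Y \right)} = 27$
$v{\left(b,z \right)} = 18$ ($v{\left(b,z \right)} = -9 + 27 = 18$)
$q{\left(v{\left(20,12 \right)} \right)} - 465001 = -8 - 465001 = -465009$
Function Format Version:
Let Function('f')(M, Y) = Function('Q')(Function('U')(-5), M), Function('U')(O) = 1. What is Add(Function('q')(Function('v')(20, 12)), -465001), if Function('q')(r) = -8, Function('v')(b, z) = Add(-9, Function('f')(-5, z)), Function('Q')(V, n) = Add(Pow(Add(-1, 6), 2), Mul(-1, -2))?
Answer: -465009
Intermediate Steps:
Function('Q')(V, n) = 27 (Function('Q')(V, n) = Add(Pow(5, 2), 2) = Add(25, 2) = 27)
Function('f')(M, Y) = 27
Function('v')(b, z) = 18 (Function('v')(b, z) = Add(-9, 27) = 18)
Add(Function('q')(Function('v')(20, 12)), -465001) = Add(-8, -465001) = -465009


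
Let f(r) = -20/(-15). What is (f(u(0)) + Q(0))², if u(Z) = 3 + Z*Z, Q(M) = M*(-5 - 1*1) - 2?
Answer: 4/9 ≈ 0.44444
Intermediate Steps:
Q(M) = -2 - 6*M (Q(M) = M*(-5 - 1) - 2 = M*(-6) - 2 = -6*M - 2 = -2 - 6*M)
u(Z) = 3 + Z²
f(r) = 4/3 (f(r) = -20*(-1/15) = 4/3)
(f(u(0)) + Q(0))² = (4/3 + (-2 - 6*0))² = (4/3 + (-2 + 0))² = (4/3 - 2)² = (-⅔)² = 4/9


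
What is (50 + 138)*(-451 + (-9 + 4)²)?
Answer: -80088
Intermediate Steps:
(50 + 138)*(-451 + (-9 + 4)²) = 188*(-451 + (-5)²) = 188*(-451 + 25) = 188*(-426) = -80088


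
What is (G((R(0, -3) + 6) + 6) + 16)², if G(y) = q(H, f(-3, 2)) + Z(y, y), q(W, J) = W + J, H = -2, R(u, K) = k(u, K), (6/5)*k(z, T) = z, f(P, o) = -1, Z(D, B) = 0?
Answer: 169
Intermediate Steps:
k(z, T) = 5*z/6
R(u, K) = 5*u/6
q(W, J) = J + W
G(y) = -3 (G(y) = (-1 - 2) + 0 = -3 + 0 = -3)
(G((R(0, -3) + 6) + 6) + 16)² = (-3 + 16)² = 13² = 169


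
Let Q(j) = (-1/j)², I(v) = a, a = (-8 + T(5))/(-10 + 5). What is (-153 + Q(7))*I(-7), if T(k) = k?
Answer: -22488/245 ≈ -91.788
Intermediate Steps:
a = ⅗ (a = (-8 + 5)/(-10 + 5) = -3/(-5) = -3*(-⅕) = ⅗ ≈ 0.60000)
I(v) = ⅗
Q(j) = j⁻²
(-153 + Q(7))*I(-7) = (-153 + 7⁻²)*(⅗) = (-153 + 1/49)*(⅗) = -7496/49*⅗ = -22488/245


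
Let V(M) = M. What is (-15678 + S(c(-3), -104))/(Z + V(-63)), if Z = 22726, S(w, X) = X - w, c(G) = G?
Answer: -15779/22663 ≈ -0.69625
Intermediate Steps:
(-15678 + S(c(-3), -104))/(Z + V(-63)) = (-15678 + (-104 - 1*(-3)))/(22726 - 63) = (-15678 + (-104 + 3))/22663 = (-15678 - 101)*(1/22663) = -15779*1/22663 = -15779/22663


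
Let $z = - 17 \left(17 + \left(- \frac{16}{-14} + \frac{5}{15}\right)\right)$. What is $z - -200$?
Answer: $- \frac{2396}{21} \approx -114.1$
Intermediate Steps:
$z = - \frac{6596}{21}$ ($z = - 17 \left(17 + \left(\left(-16\right) \left(- \frac{1}{14}\right) + 5 \cdot \frac{1}{15}\right)\right) = - 17 \left(17 + \left(\frac{8}{7} + \frac{1}{3}\right)\right) = - 17 \left(17 + \frac{31}{21}\right) = \left(-17\right) \frac{388}{21} = - \frac{6596}{21} \approx -314.1$)
$z - -200 = - \frac{6596}{21} - -200 = - \frac{6596}{21} + 200 = - \frac{2396}{21}$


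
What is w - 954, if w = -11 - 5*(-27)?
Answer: -830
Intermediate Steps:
w = 124 (w = -11 + 135 = 124)
w - 954 = 124 - 954 = -830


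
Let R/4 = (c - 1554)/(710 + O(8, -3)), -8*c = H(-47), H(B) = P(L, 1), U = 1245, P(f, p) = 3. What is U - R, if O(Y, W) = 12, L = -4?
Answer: 1810215/1444 ≈ 1253.6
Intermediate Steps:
H(B) = 3
c = -3/8 (c = -1/8*3 = -3/8 ≈ -0.37500)
R = -12435/1444 (R = 4*((-3/8 - 1554)/(710 + 12)) = 4*(-12435/8/722) = 4*(-12435/8*1/722) = 4*(-12435/5776) = -12435/1444 ≈ -8.6115)
U - R = 1245 - 1*(-12435/1444) = 1245 + 12435/1444 = 1810215/1444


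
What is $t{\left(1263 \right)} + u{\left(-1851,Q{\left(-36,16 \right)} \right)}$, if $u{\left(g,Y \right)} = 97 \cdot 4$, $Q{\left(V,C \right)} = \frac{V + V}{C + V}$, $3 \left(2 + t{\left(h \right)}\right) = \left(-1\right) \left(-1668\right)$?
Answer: $942$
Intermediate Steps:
$t{\left(h \right)} = 554$ ($t{\left(h \right)} = -2 + \frac{\left(-1\right) \left(-1668\right)}{3} = -2 + \frac{1}{3} \cdot 1668 = -2 + 556 = 554$)
$Q{\left(V,C \right)} = \frac{2 V}{C + V}$
$u{\left(g,Y \right)} = 388$
$t{\left(1263 \right)} + u{\left(-1851,Q{\left(-36,16 \right)} \right)} = 554 + 388 = 942$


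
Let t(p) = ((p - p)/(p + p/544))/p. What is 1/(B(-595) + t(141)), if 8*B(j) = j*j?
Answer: 8/354025 ≈ 2.2597e-5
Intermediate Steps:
B(j) = j**2/8 (B(j) = (j*j)/8 = j**2/8)
t(p) = 0 (t(p) = (0/(p + p*(1/544)))/p = (0/(p + p/544))/p = (0/((545*p/544)))/p = (0*(544/(545*p)))/p = 0/p = 0)
1/(B(-595) + t(141)) = 1/((1/8)*(-595)**2 + 0) = 1/((1/8)*354025 + 0) = 1/(354025/8 + 0) = 1/(354025/8) = 8/354025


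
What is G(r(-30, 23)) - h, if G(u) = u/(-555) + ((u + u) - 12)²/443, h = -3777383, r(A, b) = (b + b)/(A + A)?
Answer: 1857452746567/491730 ≈ 3.7774e+6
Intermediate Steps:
r(A, b) = b/A (r(A, b) = (2*b)/((2*A)) = (2*b)*(1/(2*A)) = b/A)
G(u) = -u/555 + (-12 + 2*u)²/443 (G(u) = u*(-1/555) + (2*u - 12)²*(1/443) = -u/555 + (-12 + 2*u)²*(1/443) = -u/555 + (-12 + 2*u)²/443)
G(r(-30, 23)) - h = (-23/(555*(-30)) + 4*(-6 + 23/(-30))²/443) - 1*(-3777383) = (-23*(-1)/(555*30) + 4*(-6 + 23*(-1/30))²/443) + 3777383 = (-1/555*(-23/30) + 4*(-6 - 23/30)²/443) + 3777383 = (23/16650 + 4*(-203/30)²/443) + 3777383 = (23/16650 + (4/443)*(41209/900)) + 3777383 = (23/16650 + 41209/99675) + 3777383 = 203977/491730 + 3777383 = 1857452746567/491730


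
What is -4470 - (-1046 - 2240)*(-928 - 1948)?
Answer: -9455006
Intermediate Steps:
-4470 - (-1046 - 2240)*(-928 - 1948) = -4470 - (-3286)*(-2876) = -4470 - 1*9450536 = -4470 - 9450536 = -9455006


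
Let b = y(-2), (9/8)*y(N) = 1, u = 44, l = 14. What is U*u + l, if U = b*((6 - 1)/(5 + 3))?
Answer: 346/9 ≈ 38.444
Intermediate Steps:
y(N) = 8/9 (y(N) = (8/9)*1 = 8/9)
b = 8/9 ≈ 0.88889
U = 5/9 (U = 8*((6 - 1)/(5 + 3))/9 = 8*(5/8)/9 = 8*(5*(1/8))/9 = (8/9)*(5/8) = 5/9 ≈ 0.55556)
U*u + l = (5/9)*44 + 14 = 220/9 + 14 = 346/9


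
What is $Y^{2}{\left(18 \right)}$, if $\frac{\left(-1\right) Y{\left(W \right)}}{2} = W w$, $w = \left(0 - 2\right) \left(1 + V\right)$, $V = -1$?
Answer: $0$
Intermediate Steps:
$w = 0$ ($w = \left(0 - 2\right) \left(1 - 1\right) = \left(-2\right) 0 = 0$)
$Y{\left(W \right)} = 0$ ($Y{\left(W \right)} = - 2 W 0 = \left(-2\right) 0 = 0$)
$Y^{2}{\left(18 \right)} = 0^{2} = 0$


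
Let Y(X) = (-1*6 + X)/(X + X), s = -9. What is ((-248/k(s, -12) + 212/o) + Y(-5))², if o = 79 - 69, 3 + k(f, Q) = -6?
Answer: 20133169/8100 ≈ 2485.6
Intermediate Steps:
k(f, Q) = -9 (k(f, Q) = -3 - 6 = -9)
o = 10
Y(X) = (-6 + X)/(2*X) (Y(X) = (-6 + X)/((2*X)) = (-6 + X)*(1/(2*X)) = (-6 + X)/(2*X))
((-248/k(s, -12) + 212/o) + Y(-5))² = ((-248/(-9) + 212/10) + (½)*(-6 - 5)/(-5))² = ((-248*(-⅑) + 212*(⅒)) + (½)*(-⅕)*(-11))² = ((248/9 + 106/5) + 11/10)² = (2194/45 + 11/10)² = (4487/90)² = 20133169/8100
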